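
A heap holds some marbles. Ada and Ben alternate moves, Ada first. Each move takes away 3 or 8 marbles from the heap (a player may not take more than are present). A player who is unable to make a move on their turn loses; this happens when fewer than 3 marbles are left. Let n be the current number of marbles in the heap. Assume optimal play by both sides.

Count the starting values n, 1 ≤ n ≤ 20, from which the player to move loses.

9

Label each position W (a win for the player to move) or L (a loss). A position with no legal move is L; any other position is W exactly when some move reaches an L, and L when every move reaches a W.
n=0: no move → L
n=1: no move → L
n=2: no move → L
n=3: reaches L-position 0 → W
n=4: reaches L-position 1 → W
n=5: reaches L-position 2 → W
n=6: only reaches 3(W), which is W → L
n=7: only reaches 4(W), which is W → L
n=8: reaches L-position 0 → W
n=9: reaches L-position 6 → W
n=10: reaches L-position 7 → W
n=11: only reaches 8(W), 3(W), all W → L
n=12: only reaches 9(W), 4(W), all W → L
n=13: only reaches 10(W), 5(W), all W → L
n=14: reaches L-position 11 → W
n=15: reaches L-position 12 → W
n=16: reaches L-position 13 → W
n=17: only reaches 14(W), 9(W), all W → L
n=18: only reaches 15(W), 10(W), all W → L
n=19: reaches L-position 11 → W
n=20: reaches L-position 17 → W
L entries with 1 ≤ n ≤ 20 (n=0 is outside the asked range and is not counted): n = 1, 2, 6, 7, 11, 12, 13, 17, 18; that makes 9.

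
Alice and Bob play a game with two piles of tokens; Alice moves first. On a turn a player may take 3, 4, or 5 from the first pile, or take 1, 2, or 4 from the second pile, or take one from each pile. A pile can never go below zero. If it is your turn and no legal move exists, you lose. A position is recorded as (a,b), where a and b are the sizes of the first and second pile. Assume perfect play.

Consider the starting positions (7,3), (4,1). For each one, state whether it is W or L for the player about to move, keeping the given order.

Classify positions by backward induction: terminal positions (no move available) are L. From any other position, the mover wins iff some move reaches an L.
No move ever increases a pile, so every position that can arise here has a ≤ 7 and b ≤ 3; it is enough to label the cells with 0 ≤ a ≤ 7 and 0 ≤ b ≤ 3.
Every move lowers a or b (never raises either), so fill the grid row by row in increasing a, and left to right within a row: each cell's successors are then already labelled.
      b=0  b=1  b=2  b=3
a=0:    L    W    W    L
a=1:    L    W    W    L
a=2:    L    W    W    L
a=3:    W    W    L    W
a=4:    W    L    W    W
a=5:    W    L    W    W
a=6:    W    L    W    W
a=7:    W    W    W    W
Cells with no legal move (terminal, hence L): (0,0), (1,0), (2,0).
The remaining L cells, each justified by listing all of its moves:
(0,3): L (options (0,2)(W), (0,1)(W) are all W)
(1,3): L (options (1,2)(W), (1,1)(W), (0,2)(W) are all W)
(2,3): L (options (2,2)(W), (2,1)(W), (1,2)(W) are all W)
(3,2): L (options (0,2)(W), (3,1)(W), (3,0)(W), (2,1)(W) are all W)
(4,1): L (options (1,1)(W), (0,1)(W), (4,0)(W), (3,0)(W) are all W)
(5,1): L (options (2,1)(W), (1,1)(W), (0,1)(W), (5,0)(W), (4,0)(W) are all W)
(6,1): L (options (3,1)(W), (2,1)(W), (1,1)(W), (6,0)(W), (5,0)(W) are all W)
Every other cell has at least one move into one of the L cells above, so it is W.
(7,3): the move to (2,3) reaches an L cell, so W
(4,1): one of the L cells justified above, so L

(7,3): W, (4,1): L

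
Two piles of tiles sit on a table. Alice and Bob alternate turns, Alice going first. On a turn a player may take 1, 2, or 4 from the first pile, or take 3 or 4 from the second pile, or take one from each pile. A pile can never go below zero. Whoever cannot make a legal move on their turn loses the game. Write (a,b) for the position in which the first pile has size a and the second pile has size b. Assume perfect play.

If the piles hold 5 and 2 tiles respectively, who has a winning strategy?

Classify positions by backward induction: terminal positions (no move available) are L. From any other position, the mover wins iff some move reaches an L.
No move ever increases a pile, so every position that can arise here has a ≤ 5 and b ≤ 2; it is enough to label the cells with 0 ≤ a ≤ 5 and 0 ≤ b ≤ 2.
Every move lowers a or b (never raises either), so fill the grid row by row in increasing a, and left to right within a row: each cell's successors are then already labelled.
      b=0  b=1  b=2
a=0:    L    L    L
a=1:    W    W    W
a=2:    W    W    W
a=3:    L    L    L
a=4:    W    W    W
a=5:    W    W    W
Cells with no legal move (terminal, hence L): (0,0), (0,1), (0,2).
The remaining L cells, each justified by listing all of its moves:
(3,0): →(2,0)(W), (1,0)(W) — all W, so L
(3,1): →(2,1)(W), (1,1)(W), (2,0)(W) — all W, so L
(3,2): →(2,2)(W), (1,2)(W), (2,1)(W) — all W, so L
Every other cell has at least one move into one of the L cells above, so it is W.
From (5,2) Alice can move to (3,2), reaching an L position.

Alice wins.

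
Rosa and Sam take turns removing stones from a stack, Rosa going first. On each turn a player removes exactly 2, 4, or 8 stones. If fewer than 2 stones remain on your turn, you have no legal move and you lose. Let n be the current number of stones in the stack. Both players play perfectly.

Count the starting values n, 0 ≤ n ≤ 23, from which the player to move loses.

8

Positions with no move are L. A position that does have a move is losing for the player to move precisely when every available move leads to a winning position for the opponent. Fill in the labels:
n=0: no move → L
n=1: no move → L
n=2: can move to 0, which is L ⇒ W
n=3: can move to 1, which is L ⇒ W
n=4: can move to 0, which is L ⇒ W
n=5: can move to 1, which is L ⇒ W
n=6: moves to 4(W), 2(W); every one is W ⇒ L
n=7: moves to 5(W), 3(W); every one is W ⇒ L
n=8: can move to 6, which is L ⇒ W
n=9: can move to 7, which is L ⇒ W
n=10: can move to 6, which is L ⇒ W
n=11: can move to 7, which is L ⇒ W
n=12: moves to 10(W), 8(W), 4(W); every one is W ⇒ L
n=13: moves to 11(W), 9(W), 5(W); every one is W ⇒ L
n=14: can move to 12, which is L ⇒ W
n=15: can move to 13, which is L ⇒ W
n=16: can move to 12, which is L ⇒ W
n=17: can move to 13, which is L ⇒ W
n=18: moves to 16(W), 14(W), 10(W); every one is W ⇒ L
n=19: moves to 17(W), 15(W), 11(W); every one is W ⇒ L
n=20: can move to 18, which is L ⇒ W
n=21: can move to 19, which is L ⇒ W
n=22: can move to 18, which is L ⇒ W
n=23: can move to 19, which is L ⇒ W
L entries with 0 ≤ n ≤ 23: n = 0, 1, 6, 7, 12, 13, 18, 19; that makes 8.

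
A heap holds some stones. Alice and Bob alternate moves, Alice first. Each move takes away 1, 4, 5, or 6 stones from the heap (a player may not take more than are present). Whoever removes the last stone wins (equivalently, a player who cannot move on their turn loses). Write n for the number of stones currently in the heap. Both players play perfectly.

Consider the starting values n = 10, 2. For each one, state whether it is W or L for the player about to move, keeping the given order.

10: W, 2: L

Build the W/L table. Terminal = L. A non-terminal position is W if it has a move to some L; otherwise it is L.
n=0: no move → L
n=1: W (go to 0, an L position)
n=2: L (sole option 1(W) is W)
n=3: W (go to 2, an L position)
n=4: W (go to 0, an L position)
n=5: W (go to 0, an L position)
n=6: W (go to 2, an L position)
n=7: W (go to 2, an L position)
n=8: W (go to 2, an L position)
n=9: L (options 8(W), 5(W), 4(W), 3(W) are all W)
n=10: W (go to 9, an L position)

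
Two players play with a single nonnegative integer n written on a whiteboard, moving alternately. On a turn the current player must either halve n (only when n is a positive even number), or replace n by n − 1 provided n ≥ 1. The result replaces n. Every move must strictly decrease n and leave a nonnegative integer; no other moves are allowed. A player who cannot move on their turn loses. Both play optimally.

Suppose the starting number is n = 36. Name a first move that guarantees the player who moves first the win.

Label each position W (a win for the player to move) or L (a loss). A position with no legal move is L; any other position is W exactly when some move reaches an L, and L when every move reaches a W.
n=0: no move → L
n=1: can move to 0, which is L ⇒ W
n=2: the only move is to 1(W), a W ⇒ L
n=3: can move to 2, which is L ⇒ W
n=4: can move to 2, which is L ⇒ W
n=5: the only move is to 4(W), a W ⇒ L
n=6: can move to 5, which is L ⇒ W
n=7: the only move is to 6(W), a W ⇒ L
n=8: can move to 7, which is L ⇒ W
n=9: the only move is to 8(W), a W ⇒ L
n=10: can move to 5, which is L ⇒ W
n=11: the only move is to 10(W), a W ⇒ L
n=12: can move to 11, which is L ⇒ W
n=13: the only move is to 12(W), a W ⇒ L
n=14: can move to 7, which is L ⇒ W
n=15: the only move is to 14(W), a W ⇒ L
n=16: can move to 15, which is L ⇒ W
n=17: the only move is to 16(W), a W ⇒ L
n=18: can move to 9, which is L ⇒ W
n=19: the only move is to 18(W), a W ⇒ L
n=20: can move to 19, which is L ⇒ W
n=21: the only move is to 20(W), a W ⇒ L
n=22: can move to 11, which is L ⇒ W
n=23: the only move is to 22(W), a W ⇒ L
n=24: can move to 23, which is L ⇒ W
n=25: the only move is to 24(W), a W ⇒ L
n=26: can move to 13, which is L ⇒ W
n=27: the only move is to 26(W), a W ⇒ L
n=28: can move to 27, which is L ⇒ W
n=29: the only move is to 28(W), a W ⇒ L
n=30: can move to 15, which is L ⇒ W
n=31: the only move is to 30(W), a W ⇒ L
n=32: can move to 31, which is L ⇒ W
n=33: the only move is to 32(W), a W ⇒ L
n=34: can move to 17, which is L ⇒ W
n=35: the only move is to 34(W), a W ⇒ L
n=36: can move to 35, which is L ⇒ W
From 36, the L positions reachable in one move are: 35.

Move to 35.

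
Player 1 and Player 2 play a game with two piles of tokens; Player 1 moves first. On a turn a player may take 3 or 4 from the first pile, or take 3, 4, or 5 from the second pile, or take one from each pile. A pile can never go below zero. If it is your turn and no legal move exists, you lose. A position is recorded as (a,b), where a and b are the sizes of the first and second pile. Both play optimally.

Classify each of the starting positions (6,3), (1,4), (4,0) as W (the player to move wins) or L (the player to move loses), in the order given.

(6,3): L, (1,4): W, (4,0): W

Label each position W (a win for the player to move) or L (a loss). A position with no legal move is L; any other position is W exactly when some move reaches an L, and L when every move reaches a W.
No move ever increases a pile, so every position that can arise here has a ≤ 6 and b ≤ 4; it is enough to label the cells with 0 ≤ a ≤ 6 and 0 ≤ b ≤ 4.
Every move lowers a or b (never raises either), so fill the grid row by row in increasing a, and left to right within a row: each cell's successors are then already labelled.
      b=0  b=1  b=2  b=3  b=4
a=0:    L    L    L    W    W
a=1:    L    W    W    W    W
a=2:    L    W    L    W    W
a=3:    W    W    W    W    L
a=4:    W    W    W    L    L
a=5:    W    L    W    L    W
a=6:    W    L    W    L    W
Cells with no legal move (terminal, hence L): (0,0), (0,1), (0,2), (1,0), (2,0).
The remaining L cells, each justified by listing all of its moves:
(2,2): →(1,1)(W) only, which is W, so L
(3,4): →(0,4)(W), (3,1)(W), (3,0)(W), (2,3)(W) — all W, so L
(4,3): →(1,3)(W), (0,3)(W), (4,0)(W), (3,2)(W) — all W, so L
(4,4): →(1,4)(W), (0,4)(W), (4,1)(W), (4,0)(W), (3,3)(W) — all W, so L
(5,1): →(2,1)(W), (1,1)(W), (4,0)(W) — all W, so L
(5,3): →(2,3)(W), (1,3)(W), (5,0)(W), (4,2)(W) — all W, so L
(6,1): →(3,1)(W), (2,1)(W), (5,0)(W) — all W, so L
(6,3): →(3,3)(W), (2,3)(W), (6,0)(W), (5,2)(W) — all W, so L
Every other cell has at least one move into one of the L cells above, so it is W.
(6,3): one of the L cells justified above, so L
(1,4): the move to (1,0) reaches an L cell, so W
(4,0): the move to (1,0) reaches an L cell, so W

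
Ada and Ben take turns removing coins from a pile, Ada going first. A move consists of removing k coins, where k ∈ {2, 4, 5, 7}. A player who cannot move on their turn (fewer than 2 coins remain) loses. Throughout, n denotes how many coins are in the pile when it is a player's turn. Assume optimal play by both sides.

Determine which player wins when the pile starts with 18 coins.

Work bottom-up. With no move the player to move loses. Otherwise the position is W if at least one move leads to an L position for the opponent, and L if every move leads to a W.
n=0: no move → L
n=1: no move → L
n=2: W (go to 0, an L position)
n=3: W (go to 1, an L position)
n=4: W (go to 0, an L position)
n=5: W (go to 1, an L position)
n=6: W (go to 1, an L position)
n=7: W (go to 0, an L position)
n=8: W (go to 1, an L position)
n=9: L (options 7(W), 5(W), 4(W), 2(W) are all W)
n=10: L (options 8(W), 6(W), 5(W), 3(W) are all W)
n=11: W (go to 9, an L position)
n=12: W (go to 10, an L position)
n=13: W (go to 9, an L position)
n=14: W (go to 10, an L position)
n=15: W (go to 10, an L position)
n=16: W (go to 9, an L position)
n=17: W (go to 10, an L position)
n=18: L (options 16(W), 14(W), 13(W), 11(W) are all W)
The starting position 18 is L: whatever Ada does, the opponent receives a W position.

Ben wins.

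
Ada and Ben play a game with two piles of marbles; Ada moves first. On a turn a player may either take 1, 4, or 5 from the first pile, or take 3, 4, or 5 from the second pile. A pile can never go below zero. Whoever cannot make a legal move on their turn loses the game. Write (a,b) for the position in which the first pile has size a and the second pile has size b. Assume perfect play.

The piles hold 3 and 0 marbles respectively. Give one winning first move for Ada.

Label each position W (a win for the player to move) or L (a loss). A position with no legal move is L; any other position is W exactly when some move reaches an L, and L when every move reaches a W.
No move ever increases a pile, so every position that can arise here has a ≤ 3 and b ≤ 0; it is enough to label the cells with 0 ≤ a ≤ 3 and 0 ≤ b ≤ 0.
Every move lowers a or b (never raises either), so fill the grid row by row in increasing a, and left to right within a row: each cell's successors are then already labelled.
      b=0
a=0:    L
a=1:    W
a=2:    L
a=3:    W
Cells with no legal move (terminal, hence L): (0,0).
The remaining L cells, each justified by listing all of its moves:
(2,0): L (sole option (1,0)(W) is W)
Every other cell has at least one move into one of the L cells above, so it is W.
From (3,0), the L positions reachable in one move are: (2,0).

Move to (2,0).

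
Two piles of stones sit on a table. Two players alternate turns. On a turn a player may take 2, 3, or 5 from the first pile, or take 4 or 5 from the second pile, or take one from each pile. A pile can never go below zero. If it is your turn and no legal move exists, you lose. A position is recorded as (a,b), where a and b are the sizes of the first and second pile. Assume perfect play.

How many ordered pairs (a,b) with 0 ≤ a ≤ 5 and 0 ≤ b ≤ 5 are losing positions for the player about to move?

Compute win/loss labels from the base case upward. A position with no move is L. Any other position is W if it can reach an L in one move, else L.
Every move lowers a or b (never raises either), so fill the grid row by row in increasing a, and left to right within a row: each cell's successors are then already labelled.
      b=0  b=1  b=2  b=3  b=4  b=5
a=0:    L    L    L    L    W    W
a=1:    L    W    W    W    W    W
a=2:    W    W    W    W    L    L
a=3:    W    W    W    W    L    W
a=4:    W    L    L    L    W    W
a=5:    W    W    W    W    W    W
Cells with no legal move (terminal, hence L): (0,0), (0,1), (0,2), (0,3), (1,0).
The remaining L cells, each justified by listing all of its moves:
(2,4): →(0,4)(W), (2,0)(W), (1,3)(W) — all W, so L
(2,5): →(0,5)(W), (2,1)(W), (2,0)(W), (1,4)(W) — all W, so L
(3,4): →(1,4)(W), (0,4)(W), (3,0)(W), (2,3)(W) — all W, so L
(4,1): →(2,1)(W), (1,1)(W), (3,0)(W) — all W, so L
(4,2): →(2,2)(W), (1,2)(W), (3,1)(W) — all W, so L
(4,3): →(2,3)(W), (1,3)(W), (3,2)(W) — all W, so L
Every other cell has at least one move into one of the L cells above, so it is W.
L cells per row: a=0: 4, a=1: 1, a=2: 2, a=3: 1, a=4: 3, a=5: 0; total 11.

11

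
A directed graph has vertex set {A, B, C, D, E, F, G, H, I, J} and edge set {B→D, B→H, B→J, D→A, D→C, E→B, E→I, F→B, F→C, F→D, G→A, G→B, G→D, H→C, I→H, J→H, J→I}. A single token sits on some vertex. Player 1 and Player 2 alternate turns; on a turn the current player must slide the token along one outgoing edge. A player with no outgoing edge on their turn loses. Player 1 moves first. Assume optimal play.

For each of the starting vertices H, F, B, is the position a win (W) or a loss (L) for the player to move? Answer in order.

H: W, F: W, B: L

Work bottom-up. With no move the player to move loses. Otherwise the position is W if at least one move leads to an L position for the opponent, and L if every move leads to a W.
Every edge goes from a vertex to one that appears earlier in the order C, A, H, D, I, J, B, F, E, G, so processing vertices in that order labels each vertex after all of its successors.
C: no outgoing edge → L
A: no outgoing edge → L
H: can move to C, which is L ⇒ W
D: can move to A, which is L ⇒ W
I: the only move is to H(W), a W ⇒ L
J: can move to I, which is L ⇒ W
B: moves to J(W), D(W), H(W); every one is W ⇒ L
F: can move to B, which is L ⇒ W
E: can move to B, which is L ⇒ W
G: can move to B, which is L ⇒ W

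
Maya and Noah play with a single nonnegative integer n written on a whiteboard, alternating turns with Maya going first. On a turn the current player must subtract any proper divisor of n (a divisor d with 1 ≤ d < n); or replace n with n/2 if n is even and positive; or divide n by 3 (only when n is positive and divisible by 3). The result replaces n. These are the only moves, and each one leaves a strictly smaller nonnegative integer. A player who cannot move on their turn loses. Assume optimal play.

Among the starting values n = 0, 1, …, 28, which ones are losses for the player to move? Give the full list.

Compute win/loss labels from the base case upward. A position with no move is L. Any other position is W if it can reach an L in one move, else L.
n=0: no move → L
n=1: no move → L
n=2: can move to 1, which is L ⇒ W
n=3: can move to 1, which is L ⇒ W
n=4: moves to 2(W), 3(W); every one is W ⇒ L
n=5: can move to 4, which is L ⇒ W
n=6: can move to 4, which is L ⇒ W
n=7: the only move is to 6(W), a W ⇒ L
n=8: can move to 4, which is L ⇒ W
n=9: moves to 3(W), 6(W), 8(W); every one is W ⇒ L
n=10: can move to 9, which is L ⇒ W
n=11: the only move is to 10(W), a W ⇒ L
n=12: can move to 4, which is L ⇒ W
n=13: the only move is to 12(W), a W ⇒ L
n=14: can move to 7, which is L ⇒ W
n=15: moves to 5(W), 10(W), 12(W), 14(W); every one is W ⇒ L
n=16: can move to 15, which is L ⇒ W
n=17: the only move is to 16(W), a W ⇒ L
n=18: can move to 9, which is L ⇒ W
n=19: the only move is to 18(W), a W ⇒ L
n=20: can move to 15, which is L ⇒ W
n=21: can move to 7, which is L ⇒ W
n=22: can move to 11, which is L ⇒ W
n=23: the only move is to 22(W), a W ⇒ L
n=24: can move to 23, which is L ⇒ W
n=25: moves to 20(W), 24(W); every one is W ⇒ L
n=26: can move to 13, which is L ⇒ W
n=27: can move to 9, which is L ⇒ W
n=28: moves to 14(W), 21(W), 24(W), 26(W), 27(W); every one is W ⇒ L
Reading off the rows marked L gives the requested list; there are 13 such values of n.

0, 1, 4, 7, 9, 11, 13, 15, 17, 19, 23, 25, 28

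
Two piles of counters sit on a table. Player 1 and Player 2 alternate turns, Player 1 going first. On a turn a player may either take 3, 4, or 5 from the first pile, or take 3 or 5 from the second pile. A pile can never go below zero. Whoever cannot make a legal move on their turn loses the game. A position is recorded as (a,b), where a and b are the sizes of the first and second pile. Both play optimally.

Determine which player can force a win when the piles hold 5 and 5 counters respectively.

Player 2 wins.

Use the standard recursion: the mover loses at a terminal position; elsewhere, the mover wins exactly when some move hands the opponent an L position.
No move ever increases a pile, so every position that can arise here has a ≤ 5 and b ≤ 5; it is enough to label the cells with 0 ≤ a ≤ 5 and 0 ≤ b ≤ 5.
Every move lowers a or b (never raises either), so fill the grid row by row in increasing a, and left to right within a row: each cell's successors are then already labelled.
      b=0  b=1  b=2  b=3  b=4  b=5
a=0:    L    L    L    W    W    W
a=1:    L    L    L    W    W    W
a=2:    L    L    L    W    W    W
a=3:    W    W    W    L    L    L
a=4:    W    W    W    L    L    L
a=5:    W    W    W    L    L    L
Cells with no legal move (terminal, hence L): (0,0), (0,1), (0,2), (1,0), (1,1), (1,2), (2,0), (2,1), (2,2).
The remaining L cells, each justified by listing all of its moves:
(3,3): →(0,3)(W), (3,0)(W) — all W, so L
(3,4): →(0,4)(W), (3,1)(W) — all W, so L
(3,5): →(0,5)(W), (3,2)(W), (3,0)(W) — all W, so L
(4,3): →(1,3)(W), (0,3)(W), (4,0)(W) — all W, so L
(4,4): →(1,4)(W), (0,4)(W), (4,1)(W) — all W, so L
(4,5): →(1,5)(W), (0,5)(W), (4,2)(W), (4,0)(W) — all W, so L
(5,3): →(2,3)(W), (1,3)(W), (0,3)(W), (5,0)(W) — all W, so L
(5,4): →(2,4)(W), (1,4)(W), (0,4)(W), (5,1)(W) — all W, so L
(5,5): →(2,5)(W), (1,5)(W), (0,5)(W), (5,2)(W), (5,0)(W) — all W, so L
Every other cell has at least one move into one of the L cells above, so it is W.
Every move from (5,5) reaches a W position, so the mover loses.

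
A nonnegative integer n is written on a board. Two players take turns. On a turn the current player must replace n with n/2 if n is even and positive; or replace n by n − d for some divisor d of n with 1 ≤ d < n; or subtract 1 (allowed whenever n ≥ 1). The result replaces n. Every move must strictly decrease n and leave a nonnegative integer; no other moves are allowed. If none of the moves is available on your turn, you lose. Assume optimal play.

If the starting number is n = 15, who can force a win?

The second player wins.

Classify positions by backward induction: terminal positions (no move available) are L. From any other position, the mover wins iff some move reaches an L.
n=0: no move → L
n=1: W (go to 0, an L position)
n=2: L (sole option 1(W) is W)
n=3: W (go to 2, an L position)
n=4: W (go to 2, an L position)
n=5: L (sole option 4(W) is W)
n=6: W (go to 5, an L position)
n=7: L (sole option 6(W) is W)
n=8: W (go to 7, an L position)
n=9: L (options 6(W), 8(W) are all W)
n=10: W (go to 5, an L position)
n=11: L (sole option 10(W) is W)
n=12: W (go to 9, an L position)
n=13: L (sole option 12(W) is W)
n=14: W (go to 7, an L position)
n=15: L (options 10(W), 12(W), 14(W) are all W)
Every move from 15 reaches a W position, so the mover loses.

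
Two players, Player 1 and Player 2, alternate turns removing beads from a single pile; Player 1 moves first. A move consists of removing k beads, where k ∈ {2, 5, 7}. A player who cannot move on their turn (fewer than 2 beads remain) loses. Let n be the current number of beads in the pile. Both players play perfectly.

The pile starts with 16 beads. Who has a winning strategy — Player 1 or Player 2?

Player 1 wins.

Build the W/L table. Terminal = L. A non-terminal position is W if it has a move to some L; otherwise it is L.
n=0: no move → L
n=1: no move → L
n=2: →0(L), so W
n=3: →1(L), so W
n=4: →2(W) only, which is W, so L
n=5: →0(L), so W
n=6: →4(L), so W
n=7: →0(L), so W
n=8: →1(L), so W
n=9: →4(L), so W
n=10: →8(W), 5(W), 3(W) — all W, so L
n=11: →4(L), so W
n=12: →10(L), so W
n=13: →11(W), 8(W), 6(W) — all W, so L
n=14: →12(W), 9(W), 7(W) — all W, so L
n=15: →13(L), so W
n=16: →14(L), so W
The starting position 16 is W: Player 1 should remove 2, leaving 14, handing over an L position.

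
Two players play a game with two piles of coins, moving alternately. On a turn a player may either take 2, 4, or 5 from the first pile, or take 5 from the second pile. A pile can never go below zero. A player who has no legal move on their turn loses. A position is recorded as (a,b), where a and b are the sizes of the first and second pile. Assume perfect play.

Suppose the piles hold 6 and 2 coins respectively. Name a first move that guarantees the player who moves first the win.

Use the standard recursion: the mover loses at a terminal position; elsewhere, the mover wins exactly when some move hands the opponent an L position.
No move ever increases a pile, so every position that can arise here has a ≤ 6 and b ≤ 2; it is enough to label the cells with 0 ≤ a ≤ 6 and 0 ≤ b ≤ 2.
Every move lowers a or b (never raises either), so fill the grid row by row in increasing a, and left to right within a row: each cell's successors are then already labelled.
      b=0  b=1  b=2
a=0:    L    L    L
a=1:    L    L    L
a=2:    W    W    W
a=3:    W    W    W
a=4:    W    W    W
a=5:    W    W    W
a=6:    W    W    W
Cells with no legal move (terminal, hence L): (0,0), (0,1), (0,2), (1,0), (1,1), (1,2).
Every other cell has at least one move into one of the L cells above, so it is W.
From (6,2), the L positions reachable in one move are: (1,2).

Move to (1,2).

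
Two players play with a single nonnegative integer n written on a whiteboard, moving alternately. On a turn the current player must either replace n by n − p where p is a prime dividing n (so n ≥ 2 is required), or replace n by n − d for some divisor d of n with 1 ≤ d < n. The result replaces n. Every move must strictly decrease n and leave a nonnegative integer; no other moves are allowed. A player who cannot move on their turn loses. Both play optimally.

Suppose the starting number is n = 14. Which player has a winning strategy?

Build the W/L table. Terminal = L. A non-terminal position is W if it has a move to some L; otherwise it is L.
n=0: no move → L
n=1: no move → L
n=2: →0(L), so W
n=3: →0(L), so W
n=4: →2(W), 3(W) — all W, so L
n=5: →0(L), so W
n=6: →4(L), so W
n=7: →0(L), so W
n=8: →4(L), so W
n=9: →6(W), 8(W) — all W, so L
n=10: →9(L), so W
n=11: →0(L), so W
n=12: →9(L), so W
n=13: →0(L), so W
n=14: →7(W), 12(W), 13(W) — all W, so L
Every move from 14 reaches a W position, so the mover loses.

The second player wins.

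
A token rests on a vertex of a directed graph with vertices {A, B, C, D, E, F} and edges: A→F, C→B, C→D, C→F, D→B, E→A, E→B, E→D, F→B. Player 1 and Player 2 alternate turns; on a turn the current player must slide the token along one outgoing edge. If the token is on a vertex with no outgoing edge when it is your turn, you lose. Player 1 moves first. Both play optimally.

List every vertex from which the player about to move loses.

Use the standard recursion: the mover loses at a terminal position; elsewhere, the mover wins exactly when some move hands the opponent an L position.
Every edge goes from a vertex to one that appears earlier in the order B, F, A, D, E, C, so processing vertices in that order labels each vertex after all of its successors.
B: no outgoing edge → L
F: reaches L-position B → W
A: only reaches F(W), which is W → L
D: reaches L-position B → W
E: reaches L-position A → W
C: reaches L-position B → W
The losing starting vertices are exactly the entries labelled L in this table (2 of them).

A, B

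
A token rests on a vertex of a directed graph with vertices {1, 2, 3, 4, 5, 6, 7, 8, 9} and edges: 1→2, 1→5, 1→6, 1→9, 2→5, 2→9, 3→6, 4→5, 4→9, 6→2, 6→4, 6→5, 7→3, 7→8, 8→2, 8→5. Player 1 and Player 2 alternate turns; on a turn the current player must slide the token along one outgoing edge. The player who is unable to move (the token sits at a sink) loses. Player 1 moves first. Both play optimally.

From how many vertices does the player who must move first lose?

3

Classify positions by backward induction: terminal positions (no move available) are L. From any other position, the mover wins iff some move reaches an L.
Every edge goes from a vertex to one that appears earlier in the order 9, 5, 2, 4, 6, 8, 1, 3, 7, so processing vertices in that order labels each vertex after all of its successors.
9: no outgoing edge → L
5: no outgoing edge → L
2: reaches L-position 5 → W
4: reaches L-position 5 → W
6: reaches L-position 5 → W
8: reaches L-position 5 → W
1: reaches L-position 5 → W
3: only reaches 6(W), which is W → L
7: reaches L-position 3 → W
The L vertices are 3, 5, 9; that is 3 in all.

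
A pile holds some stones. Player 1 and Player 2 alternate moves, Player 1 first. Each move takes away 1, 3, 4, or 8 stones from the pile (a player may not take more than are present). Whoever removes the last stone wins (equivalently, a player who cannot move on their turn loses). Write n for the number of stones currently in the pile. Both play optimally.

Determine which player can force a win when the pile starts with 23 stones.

Classify positions by backward induction: terminal positions (no move available) are L. From any other position, the mover wins iff some move reaches an L.
n=0: no move → L
n=1: reaches L-position 0 → W
n=2: only reaches 1(W), which is W → L
n=3: reaches L-position 2 → W
n=4: reaches L-position 0 → W
n=5: reaches L-position 2 → W
n=6: reaches L-position 2 → W
n=7: only reaches 6(W), 4(W), 3(W), all W → L
n=8: reaches L-position 7 → W
n=9: only reaches 8(W), 6(W), 5(W), 1(W), all W → L
n=10: reaches L-position 9 → W
n=11: reaches L-position 7 → W
n=12: reaches L-position 9 → W
n=13: reaches L-position 9 → W
n=14: only reaches 13(W), 11(W), 10(W), 6(W), all W → L
n=15: reaches L-position 14 → W
n=16: only reaches 15(W), 13(W), 12(W), 8(W), all W → L
n=17: reaches L-position 16 → W
n=18: reaches L-position 14 → W
n=19: reaches L-position 16 → W
n=20: reaches L-position 16 → W
n=21: only reaches 20(W), 18(W), 17(W), 13(W), all W → L
n=22: reaches L-position 21 → W
n=23: only reaches 22(W), 20(W), 19(W), 15(W), all W → L
Every move from 23 reaches a W position, so the mover loses.

Player 2 wins.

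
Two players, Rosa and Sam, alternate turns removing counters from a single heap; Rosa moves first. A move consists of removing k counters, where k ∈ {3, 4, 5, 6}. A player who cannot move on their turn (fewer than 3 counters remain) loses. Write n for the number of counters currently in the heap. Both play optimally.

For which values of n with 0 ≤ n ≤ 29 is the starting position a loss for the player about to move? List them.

0, 1, 2, 9, 10, 11, 18, 19, 20, 27, 28, 29

Positions with no move are L. A position that does have a move is losing for the player to move precisely when every available move leads to a winning position for the opponent. Fill in the labels:
n=0: no move → L
n=1: no move → L
n=2: no move → L
n=3: W (go to 0, an L position)
n=4: W (go to 1, an L position)
n=5: W (go to 2, an L position)
n=6: W (go to 2, an L position)
n=7: W (go to 2, an L position)
n=8: W (go to 2, an L position)
n=9: L (options 6(W), 5(W), 4(W), 3(W) are all W)
n=10: L (options 7(W), 6(W), 5(W), 4(W) are all W)
n=11: L (options 8(W), 7(W), 6(W), 5(W) are all W)
n=12: W (go to 9, an L position)
n=13: W (go to 10, an L position)
n=14: W (go to 11, an L position)
n=15: W (go to 11, an L position)
n=16: W (go to 11, an L position)
n=17: W (go to 11, an L position)
n=18: L (options 15(W), 14(W), 13(W), 12(W) are all W)
n=19: L (options 16(W), 15(W), 14(W), 13(W) are all W)
n=20: L (options 17(W), 16(W), 15(W), 14(W) are all W)
n=21: W (go to 18, an L position)
n=22: W (go to 19, an L position)
n=23: W (go to 20, an L position)
n=24: W (go to 20, an L position)
n=25: W (go to 20, an L position)
n=26: W (go to 20, an L position)
n=27: L (options 24(W), 23(W), 22(W), 21(W) are all W)
n=28: L (options 25(W), 24(W), 23(W), 22(W) are all W)
n=29: L (options 26(W), 25(W), 24(W), 23(W) are all W)
The losing starting values of n are exactly the entries labelled L in this table (12 of them).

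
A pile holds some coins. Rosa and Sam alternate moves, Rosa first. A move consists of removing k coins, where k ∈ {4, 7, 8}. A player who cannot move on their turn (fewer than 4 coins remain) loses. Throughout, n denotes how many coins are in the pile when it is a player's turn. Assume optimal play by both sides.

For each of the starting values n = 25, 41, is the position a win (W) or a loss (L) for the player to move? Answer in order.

25: L, 41: W

Classify positions by backward induction: terminal positions (no move available) are L. From any other position, the mover wins iff some move reaches an L.
n=0: no move → L
n=1: no move → L
n=2: no move → L
n=3: no move → L
n=4: W (go to 0, an L position)
n=5: W (go to 1, an L position)
n=6: W (go to 2, an L position)
n=7: W (go to 3, an L position)
n=8: W (go to 1, an L position)
n=9: W (go to 2, an L position)
n=10: W (go to 3, an L position)
n=11: W (go to 3, an L position)
n=12: L (options 8(W), 5(W), 4(W) are all W)
n=13: L (options 9(W), 6(W), 5(W) are all W)
n=14: L (options 10(W), 7(W), 6(W) are all W)
n=15: L (options 11(W), 8(W), 7(W) are all W)
n=16: W (go to 12, an L position)
n=17: W (go to 13, an L position)
n=18: W (go to 14, an L position)
n=19: W (go to 15, an L position)
n=20: W (go to 13, an L position)
n=21: W (go to 14, an L position)
n=22: W (go to 15, an L position)
n=23: W (go to 15, an L position)
n=24: L (options 20(W), 17(W), 16(W) are all W)
n=25: L (options 21(W), 18(W), 17(W) are all W)
n=26: L (options 22(W), 19(W), 18(W) are all W)
n=27: L (options 23(W), 20(W), 19(W) are all W)
n=28: W (go to 24, an L position)
n=29: W (go to 25, an L position)
n=30: W (go to 26, an L position)
n=31: W (go to 27, an L position)
n=32: W (go to 25, an L position)
n=33: W (go to 26, an L position)
n=34: W (go to 27, an L position)
n=35: W (go to 27, an L position)
n=36: L (options 32(W), 29(W), 28(W) are all W)
n=37: L (options 33(W), 30(W), 29(W) are all W)
n=38: L (options 34(W), 31(W), 30(W) are all W)
n=39: L (options 35(W), 32(W), 31(W) are all W)
n=40: W (go to 36, an L position)
n=41: W (go to 37, an L position)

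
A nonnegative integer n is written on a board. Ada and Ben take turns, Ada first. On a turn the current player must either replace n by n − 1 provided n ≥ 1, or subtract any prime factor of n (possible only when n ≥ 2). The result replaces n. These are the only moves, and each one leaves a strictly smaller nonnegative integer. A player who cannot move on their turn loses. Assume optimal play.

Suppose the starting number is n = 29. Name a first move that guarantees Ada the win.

Move to 0.

Label each position W (a win for the player to move) or L (a loss). A position with no legal move is L; any other position is W exactly when some move reaches an L, and L when every move reaches a W.
n=0: no move → L
n=1: W (go to 0, an L position)
n=2: W (go to 0, an L position)
n=3: W (go to 0, an L position)
n=4: L (options 2(W), 3(W) are all W)
n=5: W (go to 0, an L position)
n=6: W (go to 4, an L position)
n=7: W (go to 0, an L position)
n=8: L (options 6(W), 7(W) are all W)
n=9: W (go to 8, an L position)
n=10: W (go to 8, an L position)
n=11: W (go to 0, an L position)
n=12: L (options 9(W), 10(W), 11(W) are all W)
n=13: W (go to 0, an L position)
n=14: W (go to 12, an L position)
n=15: W (go to 12, an L position)
n=16: L (options 14(W), 15(W) are all W)
n=17: W (go to 0, an L position)
n=18: W (go to 16, an L position)
n=19: W (go to 0, an L position)
n=20: L (options 15(W), 18(W), 19(W) are all W)
n=21: W (go to 20, an L position)
n=22: W (go to 20, an L position)
n=23: W (go to 0, an L position)
n=24: L (options 21(W), 22(W), 23(W) are all W)
n=25: W (go to 20, an L position)
n=26: W (go to 24, an L position)
n=27: W (go to 24, an L position)
n=28: L (options 21(W), 26(W), 27(W) are all W)
n=29: W (go to 0, an L position)
From 29, the L positions reachable in one move are: 0, 28. Any move reaching one of these is winning.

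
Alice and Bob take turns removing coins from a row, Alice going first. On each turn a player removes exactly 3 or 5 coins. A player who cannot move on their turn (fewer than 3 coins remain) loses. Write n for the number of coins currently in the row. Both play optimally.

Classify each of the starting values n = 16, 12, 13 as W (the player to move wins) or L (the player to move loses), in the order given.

16: L, 12: W, 13: W

Positions with no move are L. A position that does have a move is losing for the player to move precisely when every available move leads to a winning position for the opponent. Fill in the labels:
n=0: no move → L
n=1: no move → L
n=2: no move → L
n=3: reaches L-position 0 → W
n=4: reaches L-position 1 → W
n=5: reaches L-position 2 → W
n=6: reaches L-position 1 → W
n=7: reaches L-position 2 → W
n=8: only reaches 5(W), 3(W), all W → L
n=9: only reaches 6(W), 4(W), all W → L
n=10: only reaches 7(W), 5(W), all W → L
n=11: reaches L-position 8 → W
n=12: reaches L-position 9 → W
n=13: reaches L-position 10 → W
n=14: reaches L-position 9 → W
n=15: reaches L-position 10 → W
n=16: only reaches 13(W), 11(W), all W → L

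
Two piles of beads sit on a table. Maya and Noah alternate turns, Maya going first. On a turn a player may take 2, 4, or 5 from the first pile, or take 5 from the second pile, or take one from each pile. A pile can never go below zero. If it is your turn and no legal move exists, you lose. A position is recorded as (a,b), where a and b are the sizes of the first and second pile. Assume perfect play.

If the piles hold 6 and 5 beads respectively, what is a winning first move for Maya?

Classify positions by backward induction: terminal positions (no move available) are L. From any other position, the mover wins iff some move reaches an L.
No move ever increases a pile, so every position that can arise here has a ≤ 6 and b ≤ 5; it is enough to label the cells with 0 ≤ a ≤ 6 and 0 ≤ b ≤ 5.
Every move lowers a or b (never raises either), so fill the grid row by row in increasing a, and left to right within a row: each cell's successors are then already labelled.
      b=0  b=1  b=2  b=3  b=4  b=5
a=0:    L    L    L    L    L    W
a=1:    L    W    W    W    W    W
a=2:    W    W    W    W    W    L
a=3:    W    L    L    L    L    L
a=4:    W    W    W    W    W    W
a=5:    W    W    W    W    W    W
a=6:    W    L    L    L    L    W
Cells with no legal move (terminal, hence L): (0,0), (0,1), (0,2), (0,3), (0,4), (1,0).
The remaining L cells, each justified by listing all of its moves:
(2,5): →(0,5)(W), (2,0)(W), (1,4)(W) — all W, so L
(3,1): →(1,1)(W), (2,0)(W) — all W, so L
(3,2): →(1,2)(W), (2,1)(W) — all W, so L
(3,3): →(1,3)(W), (2,2)(W) — all W, so L
(3,4): →(1,4)(W), (2,3)(W) — all W, so L
(3,5): →(1,5)(W), (3,0)(W), (2,4)(W) — all W, so L
(6,1): →(4,1)(W), (2,1)(W), (1,1)(W), (5,0)(W) — all W, so L
(6,2): →(4,2)(W), (2,2)(W), (1,2)(W), (5,1)(W) — all W, so L
(6,3): →(4,3)(W), (2,3)(W), (1,3)(W), (5,2)(W) — all W, so L
(6,4): →(4,4)(W), (2,4)(W), (1,4)(W), (5,3)(W) — all W, so L
Every other cell has at least one move into one of the L cells above, so it is W.
From (6,5), the L positions reachable in one move are: (2,5).

Move to (2,5).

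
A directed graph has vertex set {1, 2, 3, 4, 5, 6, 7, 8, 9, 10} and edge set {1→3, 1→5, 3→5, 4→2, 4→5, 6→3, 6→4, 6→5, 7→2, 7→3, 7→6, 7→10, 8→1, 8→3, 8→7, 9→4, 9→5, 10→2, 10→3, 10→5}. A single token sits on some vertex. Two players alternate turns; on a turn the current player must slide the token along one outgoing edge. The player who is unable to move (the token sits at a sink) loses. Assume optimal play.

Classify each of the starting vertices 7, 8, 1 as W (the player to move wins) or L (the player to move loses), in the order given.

7: W, 8: L, 1: W

Build the W/L table. Terminal = L. A non-terminal position is W if it has a move to some L; otherwise it is L.
Every edge goes from a vertex to one that appears earlier in the order 5, 2, 4, 3, 6, 9, 10, 1, 7, 8, so processing vertices in that order labels each vertex after all of its successors.
5: no outgoing edge → L
2: no outgoing edge → L
4: can move to 2, which is L ⇒ W
3: can move to 5, which is L ⇒ W
6: can move to 5, which is L ⇒ W
9: can move to 5, which is L ⇒ W
10: can move to 2, which is L ⇒ W
1: can move to 5, which is L ⇒ W
7: can move to 2, which is L ⇒ W
8: moves to 7(W), 1(W), 3(W); every one is W ⇒ L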